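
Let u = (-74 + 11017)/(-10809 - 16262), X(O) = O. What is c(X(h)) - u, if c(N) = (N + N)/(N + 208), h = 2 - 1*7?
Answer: 1950719/5495413 ≈ 0.35497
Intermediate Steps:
h = -5 (h = 2 - 7 = -5)
c(N) = 2*N/(208 + N) (c(N) = (2*N)/(208 + N) = 2*N/(208 + N))
u = -10943/27071 (u = 10943/(-27071) = 10943*(-1/27071) = -10943/27071 ≈ -0.40423)
c(X(h)) - u = 2*(-5)/(208 - 5) - 1*(-10943/27071) = 2*(-5)/203 + 10943/27071 = 2*(-5)*(1/203) + 10943/27071 = -10/203 + 10943/27071 = 1950719/5495413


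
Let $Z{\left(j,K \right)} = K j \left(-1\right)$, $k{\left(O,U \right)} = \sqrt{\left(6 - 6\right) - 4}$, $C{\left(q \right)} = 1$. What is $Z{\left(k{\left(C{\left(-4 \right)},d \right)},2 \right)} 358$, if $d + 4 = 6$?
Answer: $- 1432 i \approx - 1432.0 i$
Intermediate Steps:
$d = 2$ ($d = -4 + 6 = 2$)
$k{\left(O,U \right)} = 2 i$ ($k{\left(O,U \right)} = \sqrt{\left(6 - 6\right) - 4} = \sqrt{0 - 4} = \sqrt{-4} = 2 i$)
$Z{\left(j,K \right)} = - K j$
$Z{\left(k{\left(C{\left(-4 \right)},d \right)},2 \right)} 358 = \left(-1\right) 2 \cdot 2 i 358 = - 4 i 358 = - 1432 i$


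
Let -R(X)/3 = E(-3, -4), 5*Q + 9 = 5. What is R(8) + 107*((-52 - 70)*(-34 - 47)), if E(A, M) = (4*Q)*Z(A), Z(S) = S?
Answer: 5286726/5 ≈ 1.0573e+6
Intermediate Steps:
Q = -⅘ (Q = -9/5 + (⅕)*5 = -9/5 + 1 = -⅘ ≈ -0.80000)
E(A, M) = -16*A/5 (E(A, M) = (4*(-⅘))*A = -16*A/5)
R(X) = -144/5 (R(X) = -(-48)*(-3)/5 = -3*48/5 = -144/5)
R(8) + 107*((-52 - 70)*(-34 - 47)) = -144/5 + 107*((-52 - 70)*(-34 - 47)) = -144/5 + 107*(-122*(-81)) = -144/5 + 107*9882 = -144/5 + 1057374 = 5286726/5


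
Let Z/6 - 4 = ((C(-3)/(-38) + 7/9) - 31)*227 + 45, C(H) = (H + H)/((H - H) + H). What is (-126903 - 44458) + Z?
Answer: -12101177/57 ≈ -2.1230e+5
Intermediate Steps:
C(H) = 2 (C(H) = (2*H)/(0 + H) = (2*H)/H = 2)
Z = -2333600/57 (Z = 24 + 6*(((2/(-38) + 7/9) - 31)*227 + 45) = 24 + 6*(((2*(-1/38) + 7*(⅑)) - 31)*227 + 45) = 24 + 6*(((-1/19 + 7/9) - 31)*227 + 45) = 24 + 6*((124/171 - 31)*227 + 45) = 24 + 6*(-5177/171*227 + 45) = 24 + 6*(-1175179/171 + 45) = 24 + 6*(-1167484/171) = 24 - 2334968/57 = -2333600/57 ≈ -40940.)
(-126903 - 44458) + Z = (-126903 - 44458) - 2333600/57 = -171361 - 2333600/57 = -12101177/57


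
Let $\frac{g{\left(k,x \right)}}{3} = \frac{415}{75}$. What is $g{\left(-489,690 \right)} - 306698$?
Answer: $- \frac{1533407}{5} \approx -3.0668 \cdot 10^{5}$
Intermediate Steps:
$g{\left(k,x \right)} = \frac{83}{5}$ ($g{\left(k,x \right)} = 3 \cdot \frac{415}{75} = 3 \cdot 415 \cdot \frac{1}{75} = 3 \cdot \frac{83}{15} = \frac{83}{5}$)
$g{\left(-489,690 \right)} - 306698 = \frac{83}{5} - 306698 = - \frac{1533407}{5}$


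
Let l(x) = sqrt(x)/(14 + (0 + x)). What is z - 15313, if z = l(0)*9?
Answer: -15313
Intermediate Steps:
l(x) = sqrt(x)/(14 + x)
z = 0 (z = (sqrt(0)/(14 + 0))*9 = (0/14)*9 = (0*(1/14))*9 = 0*9 = 0)
z - 15313 = 0 - 15313 = -15313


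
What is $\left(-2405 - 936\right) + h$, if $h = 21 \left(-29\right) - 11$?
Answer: $-3961$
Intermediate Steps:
$h = -620$ ($h = -609 - 11 = -620$)
$\left(-2405 - 936\right) + h = \left(-2405 - 936\right) - 620 = -3341 - 620 = -3961$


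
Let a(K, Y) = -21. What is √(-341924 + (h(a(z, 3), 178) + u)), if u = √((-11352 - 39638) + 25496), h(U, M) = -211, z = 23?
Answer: √(-342135 + I*√25494) ≈ 0.136 + 584.92*I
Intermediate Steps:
u = I*√25494 (u = √(-50990 + 25496) = √(-25494) = I*√25494 ≈ 159.67*I)
√(-341924 + (h(a(z, 3), 178) + u)) = √(-341924 + (-211 + I*√25494)) = √(-342135 + I*√25494)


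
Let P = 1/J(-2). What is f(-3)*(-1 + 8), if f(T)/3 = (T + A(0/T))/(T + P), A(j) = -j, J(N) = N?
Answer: 18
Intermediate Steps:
P = -½ (P = 1/(-2) = -½ ≈ -0.50000)
f(T) = 3*T/(-½ + T) (f(T) = 3*((T - 0/T)/(T - ½)) = 3*((T - 1*0)/(-½ + T)) = 3*((T + 0)/(-½ + T)) = 3*(T/(-½ + T)) = 3*T/(-½ + T))
f(-3)*(-1 + 8) = (6*(-3)/(-1 + 2*(-3)))*(-1 + 8) = (6*(-3)/(-1 - 6))*7 = (6*(-3)/(-7))*7 = (6*(-3)*(-⅐))*7 = (18/7)*7 = 18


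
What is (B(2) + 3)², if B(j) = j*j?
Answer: 49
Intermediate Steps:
B(j) = j²
(B(2) + 3)² = (2² + 3)² = (4 + 3)² = 7² = 49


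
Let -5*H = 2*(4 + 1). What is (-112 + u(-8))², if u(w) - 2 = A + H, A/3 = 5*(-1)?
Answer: 16129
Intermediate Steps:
A = -15 (A = 3*(5*(-1)) = 3*(-5) = -15)
H = -2 (H = -2*(4 + 1)/5 = -2*5/5 = -⅕*10 = -2)
u(w) = -15 (u(w) = 2 + (-15 - 2) = 2 - 17 = -15)
(-112 + u(-8))² = (-112 - 15)² = (-127)² = 16129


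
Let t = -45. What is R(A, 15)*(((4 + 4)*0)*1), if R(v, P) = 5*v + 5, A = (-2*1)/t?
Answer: 0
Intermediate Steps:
A = 2/45 (A = -2*1/(-45) = -2*(-1/45) = 2/45 ≈ 0.044444)
R(v, P) = 5 + 5*v
R(A, 15)*(((4 + 4)*0)*1) = (5 + 5*(2/45))*(((4 + 4)*0)*1) = (5 + 2/9)*((8*0)*1) = 47*(0*1)/9 = (47/9)*0 = 0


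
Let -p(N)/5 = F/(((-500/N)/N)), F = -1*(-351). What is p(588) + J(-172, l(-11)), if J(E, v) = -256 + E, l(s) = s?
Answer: 30328336/25 ≈ 1.2131e+6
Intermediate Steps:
F = 351
p(N) = 351*N**2/100 (p(N) = -1755/((-500/N)/N) = -1755/((-500/N**2)) = -1755*(-N**2/500) = -(-351)*N**2/100 = 351*N**2/100)
p(588) + J(-172, l(-11)) = (351/100)*588**2 + (-256 - 172) = (351/100)*345744 - 428 = 30339036/25 - 428 = 30328336/25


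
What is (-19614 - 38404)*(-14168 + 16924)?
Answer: -159897608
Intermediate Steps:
(-19614 - 38404)*(-14168 + 16924) = -58018*2756 = -159897608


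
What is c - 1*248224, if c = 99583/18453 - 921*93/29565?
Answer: -5015572327522/20206035 ≈ -2.4822e+5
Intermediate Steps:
c = 50504318/20206035 (c = 99583*(1/18453) - 85653*1/29565 = 99583/18453 - 9517/3285 = 50504318/20206035 ≈ 2.4995)
c - 1*248224 = 50504318/20206035 - 1*248224 = 50504318/20206035 - 248224 = -5015572327522/20206035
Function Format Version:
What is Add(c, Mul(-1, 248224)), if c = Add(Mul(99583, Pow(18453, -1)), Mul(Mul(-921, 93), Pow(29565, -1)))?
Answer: Rational(-5015572327522, 20206035) ≈ -2.4822e+5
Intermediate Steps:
c = Rational(50504318, 20206035) (c = Add(Mul(99583, Rational(1, 18453)), Mul(-85653, Rational(1, 29565))) = Add(Rational(99583, 18453), Rational(-9517, 3285)) = Rational(50504318, 20206035) ≈ 2.4995)
Add(c, Mul(-1, 248224)) = Add(Rational(50504318, 20206035), Mul(-1, 248224)) = Add(Rational(50504318, 20206035), -248224) = Rational(-5015572327522, 20206035)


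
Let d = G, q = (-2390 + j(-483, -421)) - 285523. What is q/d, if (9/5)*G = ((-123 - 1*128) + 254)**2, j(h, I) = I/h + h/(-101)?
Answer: -14044984069/243915 ≈ -57582.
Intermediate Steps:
j(h, I) = -h/101 + I/h (j(h, I) = I/h + h*(-1/101) = I/h - h/101 = -h/101 + I/h)
q = -14044984069/48783 (q = (-2390 + (-1/101*(-483) - 421/(-483))) - 285523 = (-2390 + (483/101 - 421*(-1/483))) - 285523 = (-2390 + (483/101 + 421/483)) - 285523 = (-2390 + 275810/48783) - 285523 = -116315560/48783 - 285523 = -14044984069/48783 ≈ -2.8791e+5)
G = 5 (G = 5*((-123 - 1*128) + 254)**2/9 = 5*((-123 - 128) + 254)**2/9 = 5*(-251 + 254)**2/9 = (5/9)*3**2 = (5/9)*9 = 5)
d = 5
q/d = -14044984069/48783/5 = -14044984069/48783*1/5 = -14044984069/243915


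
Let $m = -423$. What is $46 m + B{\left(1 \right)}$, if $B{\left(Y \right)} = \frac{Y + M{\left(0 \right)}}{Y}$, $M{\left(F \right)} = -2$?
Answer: $-19459$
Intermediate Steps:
$B{\left(Y \right)} = \frac{-2 + Y}{Y}$ ($B{\left(Y \right)} = \frac{Y - 2}{Y} = \frac{-2 + Y}{Y}$)
$46 m + B{\left(1 \right)} = 46 \left(-423\right) + \frac{-2 + 1}{1} = -19458 + 1 \left(-1\right) = -19458 - 1 = -19459$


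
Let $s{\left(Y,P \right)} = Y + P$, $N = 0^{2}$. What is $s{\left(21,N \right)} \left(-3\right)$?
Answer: $-63$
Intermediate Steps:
$N = 0$
$s{\left(Y,P \right)} = P + Y$
$s{\left(21,N \right)} \left(-3\right) = \left(0 + 21\right) \left(-3\right) = 21 \left(-3\right) = -63$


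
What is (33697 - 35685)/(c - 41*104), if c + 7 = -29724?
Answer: 1988/33995 ≈ 0.058479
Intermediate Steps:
c = -29731 (c = -7 - 29724 = -29731)
(33697 - 35685)/(c - 41*104) = (33697 - 35685)/(-29731 - 41*104) = -1988/(-29731 - 4264) = -1988/(-33995) = -1988*(-1/33995) = 1988/33995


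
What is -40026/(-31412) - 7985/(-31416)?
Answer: 377070409/246709848 ≈ 1.5284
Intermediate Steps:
-40026/(-31412) - 7985/(-31416) = -40026*(-1/31412) - 7985*(-1/31416) = 20013/15706 + 7985/31416 = 377070409/246709848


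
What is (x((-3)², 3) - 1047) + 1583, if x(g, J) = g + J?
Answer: 548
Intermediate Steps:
x(g, J) = J + g
(x((-3)², 3) - 1047) + 1583 = ((3 + (-3)²) - 1047) + 1583 = ((3 + 9) - 1047) + 1583 = (12 - 1047) + 1583 = -1035 + 1583 = 548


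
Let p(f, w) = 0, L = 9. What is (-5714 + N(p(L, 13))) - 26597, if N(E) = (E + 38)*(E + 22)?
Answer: -31475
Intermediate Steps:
N(E) = (22 + E)*(38 + E) (N(E) = (38 + E)*(22 + E) = (22 + E)*(38 + E))
(-5714 + N(p(L, 13))) - 26597 = (-5714 + (836 + 0**2 + 60*0)) - 26597 = (-5714 + (836 + 0 + 0)) - 26597 = (-5714 + 836) - 26597 = -4878 - 26597 = -31475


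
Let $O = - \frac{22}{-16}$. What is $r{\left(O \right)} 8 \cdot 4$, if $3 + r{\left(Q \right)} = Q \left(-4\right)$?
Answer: $-272$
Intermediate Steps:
$O = \frac{11}{8}$ ($O = \left(-22\right) \left(- \frac{1}{16}\right) = \frac{11}{8} \approx 1.375$)
$r{\left(Q \right)} = -3 - 4 Q$ ($r{\left(Q \right)} = -3 + Q \left(-4\right) = -3 - 4 Q$)
$r{\left(O \right)} 8 \cdot 4 = \left(-3 - \frac{11}{2}\right) 8 \cdot 4 = \left(-3 - \frac{11}{2}\right) 32 = \left(- \frac{17}{2}\right) 32 = -272$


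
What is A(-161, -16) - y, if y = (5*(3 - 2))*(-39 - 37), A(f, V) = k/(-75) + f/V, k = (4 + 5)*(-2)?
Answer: 156121/400 ≈ 390.30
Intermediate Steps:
k = -18 (k = 9*(-2) = -18)
A(f, V) = 6/25 + f/V (A(f, V) = -18/(-75) + f/V = -18*(-1/75) + f/V = 6/25 + f/V)
y = -380 (y = (5*1)*(-76) = 5*(-76) = -380)
A(-161, -16) - y = (6/25 - 161/(-16)) - 1*(-380) = (6/25 - 161*(-1/16)) + 380 = (6/25 + 161/16) + 380 = 4121/400 + 380 = 156121/400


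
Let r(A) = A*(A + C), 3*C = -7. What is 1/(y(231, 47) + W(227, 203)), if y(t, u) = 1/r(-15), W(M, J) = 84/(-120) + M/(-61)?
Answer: -15860/70061 ≈ -0.22637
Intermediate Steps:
C = -7/3 (C = (⅓)*(-7) = -7/3 ≈ -2.3333)
r(A) = A*(-7/3 + A) (r(A) = A*(A - 7/3) = A*(-7/3 + A))
W(M, J) = -7/10 - M/61 (W(M, J) = 84*(-1/120) + M*(-1/61) = -7/10 - M/61)
y(t, u) = 1/260 (y(t, u) = 1/((⅓)*(-15)*(-7 + 3*(-15))) = 1/((⅓)*(-15)*(-7 - 45)) = 1/((⅓)*(-15)*(-52)) = 1/260)
1/(y(231, 47) + W(227, 203)) = 1/(1/260 + (-7/10 - 1/61*227)) = 1/(1/260 + (-7/10 - 227/61)) = 1/(1/260 - 2697/610) = 1/(-70061/15860) = -15860/70061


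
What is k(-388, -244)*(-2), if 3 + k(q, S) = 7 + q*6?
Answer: 4648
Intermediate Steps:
k(q, S) = 4 + 6*q (k(q, S) = -3 + (7 + q*6) = -3 + (7 + 6*q) = 4 + 6*q)
k(-388, -244)*(-2) = (4 + 6*(-388))*(-2) = (4 - 2328)*(-2) = -2324*(-2) = 4648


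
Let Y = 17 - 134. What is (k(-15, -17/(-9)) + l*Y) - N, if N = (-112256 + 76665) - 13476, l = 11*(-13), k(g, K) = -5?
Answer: 65793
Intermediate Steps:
l = -143
Y = -117
N = -49067 (N = -35591 - 13476 = -49067)
(k(-15, -17/(-9)) + l*Y) - N = (-5 - 143*(-117)) - 1*(-49067) = (-5 + 16731) + 49067 = 16726 + 49067 = 65793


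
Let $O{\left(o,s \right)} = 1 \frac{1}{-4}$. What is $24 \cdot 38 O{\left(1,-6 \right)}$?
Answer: $-228$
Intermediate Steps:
$O{\left(o,s \right)} = - \frac{1}{4}$ ($O{\left(o,s \right)} = 1 \left(- \frac{1}{4}\right) = - \frac{1}{4}$)
$24 \cdot 38 O{\left(1,-6 \right)} = 24 \cdot 38 \left(- \frac{1}{4}\right) = 912 \left(- \frac{1}{4}\right) = -228$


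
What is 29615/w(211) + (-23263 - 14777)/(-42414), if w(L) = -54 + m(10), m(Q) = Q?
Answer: -209069475/311036 ≈ -672.17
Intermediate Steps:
w(L) = -44 (w(L) = -54 + 10 = -44)
29615/w(211) + (-23263 - 14777)/(-42414) = 29615/(-44) + (-23263 - 14777)/(-42414) = 29615*(-1/44) - 38040*(-1/42414) = -29615/44 + 6340/7069 = -209069475/311036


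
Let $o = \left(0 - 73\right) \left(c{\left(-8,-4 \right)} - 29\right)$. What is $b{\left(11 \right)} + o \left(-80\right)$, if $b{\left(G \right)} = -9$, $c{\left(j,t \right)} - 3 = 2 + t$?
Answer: $-163529$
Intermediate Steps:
$c{\left(j,t \right)} = 5 + t$ ($c{\left(j,t \right)} = 3 + \left(2 + t\right) = 5 + t$)
$o = 2044$ ($o = \left(0 - 73\right) \left(\left(5 - 4\right) - 29\right) = - 73 \left(1 - 29\right) = \left(-73\right) \left(-28\right) = 2044$)
$b{\left(11 \right)} + o \left(-80\right) = -9 + 2044 \left(-80\right) = -9 - 163520 = -163529$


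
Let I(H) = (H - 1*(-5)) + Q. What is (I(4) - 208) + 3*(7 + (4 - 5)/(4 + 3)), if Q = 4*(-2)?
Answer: -1305/7 ≈ -186.43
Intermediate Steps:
Q = -8
I(H) = -3 + H (I(H) = (H - 1*(-5)) - 8 = (H + 5) - 8 = (5 + H) - 8 = -3 + H)
(I(4) - 208) + 3*(7 + (4 - 5)/(4 + 3)) = ((-3 + 4) - 208) + 3*(7 + (4 - 5)/(4 + 3)) = (1 - 208) + 3*(7 - 1/7) = -207 + 3*(7 - 1*1/7) = -207 + 3*(7 - 1/7) = -207 + 3*(48/7) = -207 + 144/7 = -1305/7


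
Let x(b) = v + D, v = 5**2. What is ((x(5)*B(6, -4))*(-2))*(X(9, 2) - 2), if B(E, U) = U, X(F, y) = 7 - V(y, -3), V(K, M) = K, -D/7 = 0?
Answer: 600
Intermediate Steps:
D = 0 (D = -7*0 = 0)
X(F, y) = 7 - y
v = 25
x(b) = 25 (x(b) = 25 + 0 = 25)
((x(5)*B(6, -4))*(-2))*(X(9, 2) - 2) = ((25*(-4))*(-2))*((7 - 1*2) - 2) = (-100*(-2))*((7 - 2) - 2) = 200*(5 - 2) = 200*3 = 600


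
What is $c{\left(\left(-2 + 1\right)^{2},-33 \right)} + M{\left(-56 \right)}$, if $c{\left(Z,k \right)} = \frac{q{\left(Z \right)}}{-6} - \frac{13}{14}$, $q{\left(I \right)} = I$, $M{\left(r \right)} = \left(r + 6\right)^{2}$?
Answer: $\frac{52477}{21} \approx 2498.9$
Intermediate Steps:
$M{\left(r \right)} = \left(6 + r\right)^{2}$
$c{\left(Z,k \right)} = - \frac{13}{14} - \frac{Z}{6}$ ($c{\left(Z,k \right)} = \frac{Z}{-6} - \frac{13}{14} = Z \left(- \frac{1}{6}\right) - \frac{13}{14} = - \frac{Z}{6} - \frac{13}{14} = - \frac{13}{14} - \frac{Z}{6}$)
$c{\left(\left(-2 + 1\right)^{2},-33 \right)} + M{\left(-56 \right)} = \left(- \frac{13}{14} - \frac{\left(-2 + 1\right)^{2}}{6}\right) + \left(6 - 56\right)^{2} = \left(- \frac{13}{14} - \frac{\left(-1\right)^{2}}{6}\right) + \left(-50\right)^{2} = \left(- \frac{13}{14} - \frac{1}{6}\right) + 2500 = - \frac{23}{21} + 2500 = \frac{52477}{21}$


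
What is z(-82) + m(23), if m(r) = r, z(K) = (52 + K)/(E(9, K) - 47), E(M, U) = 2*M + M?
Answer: 49/2 ≈ 24.500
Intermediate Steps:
E(M, U) = 3*M
z(K) = -13/5 - K/20 (z(K) = (52 + K)/(3*9 - 47) = (52 + K)/(27 - 47) = (52 + K)/(-20) = (52 + K)*(-1/20) = -13/5 - K/20)
z(-82) + m(23) = (-13/5 - 1/20*(-82)) + 23 = (-13/5 + 41/10) + 23 = 3/2 + 23 = 49/2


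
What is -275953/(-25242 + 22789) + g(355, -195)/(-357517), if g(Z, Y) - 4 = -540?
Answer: 98659203509/876989201 ≈ 112.50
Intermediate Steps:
g(Z, Y) = -536 (g(Z, Y) = 4 - 540 = -536)
-275953/(-25242 + 22789) + g(355, -195)/(-357517) = -275953/(-25242 + 22789) - 536/(-357517) = -275953/(-2453) - 536*(-1/357517) = -275953*(-1/2453) + 536/357517 = 275953/2453 + 536/357517 = 98659203509/876989201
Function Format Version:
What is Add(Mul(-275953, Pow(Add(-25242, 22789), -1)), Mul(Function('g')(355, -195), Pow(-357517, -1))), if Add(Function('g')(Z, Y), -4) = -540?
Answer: Rational(98659203509, 876989201) ≈ 112.50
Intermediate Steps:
Function('g')(Z, Y) = -536 (Function('g')(Z, Y) = Add(4, -540) = -536)
Add(Mul(-275953, Pow(Add(-25242, 22789), -1)), Mul(Function('g')(355, -195), Pow(-357517, -1))) = Add(Mul(-275953, Pow(Add(-25242, 22789), -1)), Mul(-536, Pow(-357517, -1))) = Add(Mul(-275953, Pow(-2453, -1)), Mul(-536, Rational(-1, 357517))) = Add(Mul(-275953, Rational(-1, 2453)), Rational(536, 357517)) = Add(Rational(275953, 2453), Rational(536, 357517)) = Rational(98659203509, 876989201)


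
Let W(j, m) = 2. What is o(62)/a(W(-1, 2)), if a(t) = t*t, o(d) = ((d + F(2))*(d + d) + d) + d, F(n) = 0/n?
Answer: 1953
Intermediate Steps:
F(n) = 0
o(d) = 2*d + 2*d**2 (o(d) = ((d + 0)*(d + d) + d) + d = (d*(2*d) + d) + d = (2*d**2 + d) + d = (d + 2*d**2) + d = 2*d + 2*d**2)
a(t) = t**2
o(62)/a(W(-1, 2)) = (2*62*(1 + 62))/(2**2) = (2*62*63)/4 = 7812*(1/4) = 1953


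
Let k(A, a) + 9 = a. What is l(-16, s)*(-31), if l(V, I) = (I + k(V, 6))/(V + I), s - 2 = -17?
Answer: -18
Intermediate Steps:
s = -15 (s = 2 - 17 = -15)
k(A, a) = -9 + a
l(V, I) = (-3 + I)/(I + V) (l(V, I) = (I + (-9 + 6))/(V + I) = (I - 3)/(I + V) = (-3 + I)/(I + V))
l(-16, s)*(-31) = ((-3 - 15)/(-15 - 16))*(-31) = (-18/(-31))*(-31) = -1/31*(-18)*(-31) = (18/31)*(-31) = -18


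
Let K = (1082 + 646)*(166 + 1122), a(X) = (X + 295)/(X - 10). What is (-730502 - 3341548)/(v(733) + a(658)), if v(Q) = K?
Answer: -105547536/57689249 ≈ -1.8296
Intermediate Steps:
a(X) = (295 + X)/(-10 + X)
K = 2225664 (K = 1728*1288 = 2225664)
v(Q) = 2225664
(-730502 - 3341548)/(v(733) + a(658)) = (-730502 - 3341548)/(2225664 + (295 + 658)/(-10 + 658)) = -4072050/(2225664 + 953/648) = -4072050/1442231225/648 = -4072050*648/1442231225 = -105547536/57689249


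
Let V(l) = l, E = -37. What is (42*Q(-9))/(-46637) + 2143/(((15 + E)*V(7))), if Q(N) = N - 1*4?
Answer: -99859007/7182098 ≈ -13.904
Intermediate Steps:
Q(N) = -4 + N (Q(N) = N - 4 = -4 + N)
(42*Q(-9))/(-46637) + 2143/(((15 + E)*V(7))) = (42*(-4 - 9))/(-46637) + 2143/(((15 - 37)*7)) = (42*(-13))*(-1/46637) + 2143/((-22*7)) = -546*(-1/46637) + 2143/(-154) = 546/46637 + 2143*(-1/154) = 546/46637 - 2143/154 = -99859007/7182098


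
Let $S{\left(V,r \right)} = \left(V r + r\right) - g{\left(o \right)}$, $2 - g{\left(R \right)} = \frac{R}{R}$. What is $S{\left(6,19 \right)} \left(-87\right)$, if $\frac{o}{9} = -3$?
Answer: $-11484$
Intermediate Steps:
$o = -27$ ($o = 9 \left(-3\right) = -27$)
$g{\left(R \right)} = 1$ ($g{\left(R \right)} = 2 - \frac{R}{R} = 2 - 1 = 1$)
$S{\left(V,r \right)} = -1 + r + V r$ ($S{\left(V,r \right)} = \left(V r + r\right) - 1 = \left(r + V r\right) - 1 = -1 + r + V r$)
$S{\left(6,19 \right)} \left(-87\right) = \left(-1 + 19 + 6 \cdot 19\right) \left(-87\right) = \left(-1 + 19 + 114\right) \left(-87\right) = 132 \left(-87\right) = -11484$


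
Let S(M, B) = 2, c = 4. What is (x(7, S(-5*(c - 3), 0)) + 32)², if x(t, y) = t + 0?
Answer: 1521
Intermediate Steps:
x(t, y) = t
(x(7, S(-5*(c - 3), 0)) + 32)² = (7 + 32)² = 39² = 1521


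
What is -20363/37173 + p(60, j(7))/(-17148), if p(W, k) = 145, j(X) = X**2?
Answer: -39397201/70826956 ≈ -0.55625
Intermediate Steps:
-20363/37173 + p(60, j(7))/(-17148) = -20363/37173 + 145/(-17148) = -20363*1/37173 + 145*(-1/17148) = -20363/37173 - 145/17148 = -39397201/70826956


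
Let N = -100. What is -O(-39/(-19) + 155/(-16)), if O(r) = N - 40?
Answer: 140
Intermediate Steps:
O(r) = -140 (O(r) = -100 - 40 = -140)
-O(-39/(-19) + 155/(-16)) = -1*(-140) = 140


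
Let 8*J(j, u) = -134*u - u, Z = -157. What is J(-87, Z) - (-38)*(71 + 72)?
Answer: 64667/8 ≈ 8083.4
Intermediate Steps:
J(j, u) = -135*u/8 (J(j, u) = (-134*u - u)/8 = (-135*u)/8 = -135*u/8)
J(-87, Z) - (-38)*(71 + 72) = -135/8*(-157) - (-38)*(71 + 72) = 21195/8 - (-38)*143 = 21195/8 - 1*(-5434) = 21195/8 + 5434 = 64667/8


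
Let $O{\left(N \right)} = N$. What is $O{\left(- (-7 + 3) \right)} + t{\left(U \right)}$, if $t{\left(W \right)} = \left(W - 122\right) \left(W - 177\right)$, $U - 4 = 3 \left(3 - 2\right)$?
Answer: $19554$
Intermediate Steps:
$U = 7$ ($U = 4 + 3 \left(3 - 2\right) = 4 + 3 \cdot 1 = 4 + 3 = 7$)
$t{\left(W \right)} = \left(-177 + W\right) \left(-122 + W\right)$ ($t{\left(W \right)} = \left(-122 + W\right) \left(-177 + W\right) = \left(-177 + W\right) \left(-122 + W\right)$)
$O{\left(- (-7 + 3) \right)} + t{\left(U \right)} = - (-7 + 3) + \left(21594 + 7^{2} - 2093\right) = \left(-1\right) \left(-4\right) + \left(21594 + 49 - 2093\right) = 4 + 19550 = 19554$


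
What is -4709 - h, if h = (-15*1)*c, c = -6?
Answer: -4799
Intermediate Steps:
h = 90 (h = -15*1*(-6) = -15*(-6) = 90)
-4709 - h = -4709 - 1*90 = -4709 - 90 = -4799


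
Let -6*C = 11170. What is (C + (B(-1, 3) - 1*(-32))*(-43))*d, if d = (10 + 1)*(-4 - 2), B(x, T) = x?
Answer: 210848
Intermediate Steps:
C = -5585/3 (C = -1/6*11170 = -5585/3 ≈ -1861.7)
d = -66 (d = 11*(-6) = -66)
(C + (B(-1, 3) - 1*(-32))*(-43))*d = (-5585/3 + (-1 - 1*(-32))*(-43))*(-66) = (-5585/3 + (-1 + 32)*(-43))*(-66) = (-5585/3 + 31*(-43))*(-66) = (-5585/3 - 1333)*(-66) = -9584/3*(-66) = 210848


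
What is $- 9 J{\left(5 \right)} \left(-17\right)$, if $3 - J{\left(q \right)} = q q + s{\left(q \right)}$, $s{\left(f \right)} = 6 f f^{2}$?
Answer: $-118116$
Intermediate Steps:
$s{\left(f \right)} = 6 f^{3}$
$J{\left(q \right)} = 3 - q^{2} - 6 q^{3}$ ($J{\left(q \right)} = 3 - \left(q q + 6 q^{3}\right) = 3 - \left(q^{2} + 6 q^{3}\right) = 3 - q^{2} - 6 q^{3}$)
$- 9 J{\left(5 \right)} \left(-17\right) = - 9 \left(3 - 5^{2} - 6 \cdot 5^{3}\right) \left(-17\right) = - 9 \left(3 - 25 - 750\right) \left(-17\right) = \left(-9\right) \left(-772\right) \left(-17\right) = 6948 \left(-17\right) = -118116$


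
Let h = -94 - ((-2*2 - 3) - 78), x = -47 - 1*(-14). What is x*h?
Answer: 297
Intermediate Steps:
x = -33 (x = -47 + 14 = -33)
h = -9 (h = -94 - ((-4 - 3) - 78) = -94 - (-7 - 78) = -94 - 1*(-85) = -94 + 85 = -9)
x*h = -33*(-9) = 297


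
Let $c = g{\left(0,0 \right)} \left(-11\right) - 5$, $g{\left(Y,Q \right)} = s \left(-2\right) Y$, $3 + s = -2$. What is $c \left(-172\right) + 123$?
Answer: $983$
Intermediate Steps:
$s = -5$ ($s = -3 - 2 = -5$)
$g{\left(Y,Q \right)} = 10 Y$ ($g{\left(Y,Q \right)} = \left(-5\right) \left(-2\right) Y = 10 Y$)
$c = -5$ ($c = 10 \cdot 0 \left(-11\right) - 5 = 0 \left(-11\right) - 5 = 0 - 5 = -5$)
$c \left(-172\right) + 123 = \left(-5\right) \left(-172\right) + 123 = 860 + 123 = 983$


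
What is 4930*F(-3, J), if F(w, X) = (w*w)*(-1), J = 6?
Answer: -44370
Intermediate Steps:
F(w, X) = -w**2 (F(w, X) = w**2*(-1) = -w**2)
4930*F(-3, J) = 4930*(-1*(-3)**2) = 4930*(-1*9) = 4930*(-9) = -44370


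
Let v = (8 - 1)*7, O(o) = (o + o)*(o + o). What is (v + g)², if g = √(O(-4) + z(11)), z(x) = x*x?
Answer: (49 + √185)² ≈ 3918.9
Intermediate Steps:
z(x) = x²
O(o) = 4*o² (O(o) = (2*o)*(2*o) = 4*o²)
v = 49 (v = 7*7 = 49)
g = √185 (g = √(4*(-4)² + 11²) = √(4*16 + 121) = √(64 + 121) = √185 ≈ 13.601)
(v + g)² = (49 + √185)²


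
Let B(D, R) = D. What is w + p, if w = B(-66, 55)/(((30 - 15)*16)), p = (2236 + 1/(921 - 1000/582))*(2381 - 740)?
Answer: 39262883840059/10700440 ≈ 3.6693e+6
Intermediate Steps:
p = 981572169567/267511 (p = (2236 + 1/(921 - 1000*1/582))*1641 = (2236 + 1/(921 - 500/291))*1641 = (2236 + 1/(267511/291))*1641 = (2236 + 291/267511)*1641 = (598154887/267511)*1641 = 981572169567/267511 ≈ 3.6693e+6)
w = -11/40 (w = -66*1/(16*(30 - 15)) = -66/(15*16) = -66/240 = -66*1/240 = -11/40 ≈ -0.27500)
w + p = -11/40 + 981572169567/267511 = 39262883840059/10700440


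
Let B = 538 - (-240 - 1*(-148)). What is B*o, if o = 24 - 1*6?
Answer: 11340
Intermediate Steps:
B = 630 (B = 538 - (-240 + 148) = 538 - 1*(-92) = 538 + 92 = 630)
o = 18 (o = 24 - 6 = 18)
B*o = 630*18 = 11340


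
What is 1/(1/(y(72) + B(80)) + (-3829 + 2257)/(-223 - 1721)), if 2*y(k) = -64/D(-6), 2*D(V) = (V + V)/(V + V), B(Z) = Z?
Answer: 1296/1129 ≈ 1.1479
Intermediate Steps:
D(V) = ½ (D(V) = ((V + V)/(V + V))/2 = ((2*V)/((2*V)))/2 = ((2*V)*(1/(2*V)))/2 = (½)*1 = ½)
y(k) = -64 (y(k) = (-64/½)/2 = (-64*2)/2 = (½)*(-128) = -64)
1/(1/(y(72) + B(80)) + (-3829 + 2257)/(-223 - 1721)) = 1/(1/(-64 + 80) + (-3829 + 2257)/(-223 - 1721)) = 1/(1/16 - 1572/(-1944)) = 1/(1/16 - 1572*(-1/1944)) = 1/(1/16 + 131/162) = 1/(1129/1296) = 1296/1129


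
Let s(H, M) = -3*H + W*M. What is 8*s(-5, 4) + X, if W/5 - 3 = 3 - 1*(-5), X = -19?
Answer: 1861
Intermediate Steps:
W = 55 (W = 15 + 5*(3 - 1*(-5)) = 15 + 5*(3 + 5) = 15 + 5*8 = 15 + 40 = 55)
s(H, M) = -3*H + 55*M
8*s(-5, 4) + X = 8*(-3*(-5) + 55*4) - 19 = 8*(15 + 220) - 19 = 8*235 - 19 = 1880 - 19 = 1861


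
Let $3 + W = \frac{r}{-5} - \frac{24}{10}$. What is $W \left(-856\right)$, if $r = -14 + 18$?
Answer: $\frac{26536}{5} \approx 5307.2$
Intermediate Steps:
$r = 4$
$W = - \frac{31}{5}$ ($W = -3 + \left(\frac{4}{-5} - \frac{24}{10}\right) = -3 + \left(4 \left(- \frac{1}{5}\right) - \frac{12}{5}\right) = -3 - \frac{16}{5} = - \frac{31}{5} \approx -6.2$)
$W \left(-856\right) = \left(- \frac{31}{5}\right) \left(-856\right) = \frac{26536}{5}$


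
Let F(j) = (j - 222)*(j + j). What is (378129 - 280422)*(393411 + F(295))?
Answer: 42647249067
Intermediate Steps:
F(j) = 2*j*(-222 + j) (F(j) = (-222 + j)*(2*j) = 2*j*(-222 + j))
(378129 - 280422)*(393411 + F(295)) = (378129 - 280422)*(393411 + 2*295*(-222 + 295)) = 97707*(393411 + 2*295*73) = 97707*(393411 + 43070) = 97707*436481 = 42647249067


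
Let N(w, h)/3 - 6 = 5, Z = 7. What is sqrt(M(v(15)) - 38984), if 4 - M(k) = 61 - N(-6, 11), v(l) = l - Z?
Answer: 4*I*sqrt(2438) ≈ 197.5*I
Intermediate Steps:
v(l) = -7 + l (v(l) = l - 1*7 = l - 7 = -7 + l)
N(w, h) = 33 (N(w, h) = 18 + 3*5 = 18 + 15 = 33)
M(k) = -24 (M(k) = 4 - (61 - 1*33) = 4 - (61 - 33) = 4 - 1*28 = 4 - 28 = -24)
sqrt(M(v(15)) - 38984) = sqrt(-24 - 38984) = sqrt(-39008) = 4*I*sqrt(2438)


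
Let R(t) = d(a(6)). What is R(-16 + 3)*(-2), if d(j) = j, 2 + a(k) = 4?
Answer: -4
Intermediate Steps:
a(k) = 2 (a(k) = -2 + 4 = 2)
R(t) = 2
R(-16 + 3)*(-2) = 2*(-2) = -4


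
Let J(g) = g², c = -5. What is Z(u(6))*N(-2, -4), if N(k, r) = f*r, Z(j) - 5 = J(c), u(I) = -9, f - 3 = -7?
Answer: 480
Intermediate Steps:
f = -4 (f = 3 - 7 = -4)
Z(j) = 30 (Z(j) = 5 + (-5)² = 5 + 25 = 30)
N(k, r) = -4*r
Z(u(6))*N(-2, -4) = 30*(-4*(-4)) = 30*16 = 480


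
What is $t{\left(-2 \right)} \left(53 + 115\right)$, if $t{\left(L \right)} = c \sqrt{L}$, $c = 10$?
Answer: $1680 i \sqrt{2} \approx 2375.9 i$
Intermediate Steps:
$t{\left(L \right)} = 10 \sqrt{L}$
$t{\left(-2 \right)} \left(53 + 115\right) = 10 \sqrt{-2} \left(53 + 115\right) = 10 i \sqrt{2} \cdot 168 = 1680 i \sqrt{2}$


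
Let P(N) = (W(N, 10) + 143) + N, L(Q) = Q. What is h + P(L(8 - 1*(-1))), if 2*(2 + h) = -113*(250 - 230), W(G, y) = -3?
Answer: -983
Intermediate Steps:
P(N) = 140 + N (P(N) = (-3 + 143) + N = 140 + N)
h = -1132 (h = -2 + (-113*(250 - 230))/2 = -2 + (-113*20)/2 = -2 + (½)*(-2260) = -2 - 1130 = -1132)
h + P(L(8 - 1*(-1))) = -1132 + (140 + (8 - 1*(-1))) = -1132 + (140 + (8 + 1)) = -1132 + (140 + 9) = -1132 + 149 = -983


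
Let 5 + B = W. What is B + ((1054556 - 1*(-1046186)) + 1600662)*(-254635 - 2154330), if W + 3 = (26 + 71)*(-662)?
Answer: -8916552751082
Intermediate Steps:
W = -64217 (W = -3 + (26 + 71)*(-662) = -3 + 97*(-662) = -3 - 64214 = -64217)
B = -64222 (B = -5 - 64217 = -64222)
B + ((1054556 - 1*(-1046186)) + 1600662)*(-254635 - 2154330) = -64222 + ((1054556 - 1*(-1046186)) + 1600662)*(-254635 - 2154330) = -64222 + ((1054556 + 1046186) + 1600662)*(-2408965) = -64222 + (2100742 + 1600662)*(-2408965) = -64222 + 3701404*(-2408965) = -64222 - 8916552686860 = -8916552751082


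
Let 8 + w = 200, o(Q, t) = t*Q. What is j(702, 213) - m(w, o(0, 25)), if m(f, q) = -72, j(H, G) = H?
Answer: 774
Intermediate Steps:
o(Q, t) = Q*t
w = 192 (w = -8 + 200 = 192)
j(702, 213) - m(w, o(0, 25)) = 702 - 1*(-72) = 702 + 72 = 774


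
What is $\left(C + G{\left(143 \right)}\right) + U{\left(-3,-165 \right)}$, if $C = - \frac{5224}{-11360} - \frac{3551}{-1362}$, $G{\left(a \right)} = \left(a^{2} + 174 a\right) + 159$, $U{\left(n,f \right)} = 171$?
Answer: $\frac{44158066123}{967020} \approx 45664.0$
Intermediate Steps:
$G{\left(a \right)} = 159 + a^{2} + 174 a$
$C = \frac{2965903}{967020}$ ($C = \left(-5224\right) \left(- \frac{1}{11360}\right) - - \frac{3551}{1362} = \frac{653}{1420} + \frac{3551}{1362} = \frac{2965903}{967020} \approx 3.0671$)
$\left(C + G{\left(143 \right)}\right) + U{\left(-3,-165 \right)} = \left(\frac{2965903}{967020} + \left(159 + 143^{2} + 174 \cdot 143\right)\right) + 171 = \left(\frac{2965903}{967020} + \left(159 + 20449 + 24882\right)\right) + 171 = \left(\frac{2965903}{967020} + 45490\right) + 171 = \frac{43992705703}{967020} + 171 = \frac{44158066123}{967020}$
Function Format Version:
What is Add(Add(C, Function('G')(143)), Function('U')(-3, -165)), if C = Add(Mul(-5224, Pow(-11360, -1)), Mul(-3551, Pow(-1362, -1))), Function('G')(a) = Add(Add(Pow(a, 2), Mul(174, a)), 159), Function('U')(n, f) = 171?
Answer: Rational(44158066123, 967020) ≈ 45664.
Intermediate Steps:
Function('G')(a) = Add(159, Pow(a, 2), Mul(174, a))
C = Rational(2965903, 967020) (C = Add(Mul(-5224, Rational(-1, 11360)), Mul(-3551, Rational(-1, 1362))) = Add(Rational(653, 1420), Rational(3551, 1362)) = Rational(2965903, 967020) ≈ 3.0671)
Add(Add(C, Function('G')(143)), Function('U')(-3, -165)) = Add(Add(Rational(2965903, 967020), Add(159, Pow(143, 2), Mul(174, 143))), 171) = Add(Add(Rational(2965903, 967020), Add(159, 20449, 24882)), 171) = Add(Add(Rational(2965903, 967020), 45490), 171) = Add(Rational(43992705703, 967020), 171) = Rational(44158066123, 967020)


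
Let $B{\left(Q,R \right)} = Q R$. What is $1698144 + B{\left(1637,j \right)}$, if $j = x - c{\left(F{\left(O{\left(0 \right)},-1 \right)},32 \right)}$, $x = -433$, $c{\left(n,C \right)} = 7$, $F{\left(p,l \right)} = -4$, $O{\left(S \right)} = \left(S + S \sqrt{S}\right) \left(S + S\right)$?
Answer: $977864$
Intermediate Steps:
$O{\left(S \right)} = 2 S \left(S + S^{\frac{3}{2}}\right)$ ($O{\left(S \right)} = \left(S + S^{\frac{3}{2}}\right) 2 S = 2 S \left(S + S^{\frac{3}{2}}\right)$)
$j = -440$ ($j = -433 - 7 = -440$)
$1698144 + B{\left(1637,j \right)} = 1698144 + 1637 \left(-440\right) = 1698144 - 720280 = 977864$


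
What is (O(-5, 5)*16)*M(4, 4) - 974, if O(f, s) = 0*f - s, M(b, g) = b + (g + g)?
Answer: -1934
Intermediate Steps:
M(b, g) = b + 2*g
O(f, s) = -s (O(f, s) = 0 - s = -s)
(O(-5, 5)*16)*M(4, 4) - 974 = (-1*5*16)*(4 + 2*4) - 974 = (-5*16)*(4 + 8) - 974 = -80*12 - 974 = -960 - 974 = -1934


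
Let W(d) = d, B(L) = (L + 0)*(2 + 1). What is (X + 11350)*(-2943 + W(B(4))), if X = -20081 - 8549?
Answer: 50647680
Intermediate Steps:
B(L) = 3*L (B(L) = L*3 = 3*L)
X = -28630
(X + 11350)*(-2943 + W(B(4))) = (-28630 + 11350)*(-2943 + 3*4) = -17280*(-2943 + 12) = -17280*(-2931) = 50647680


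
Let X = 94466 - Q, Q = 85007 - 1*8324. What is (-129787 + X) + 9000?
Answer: -103004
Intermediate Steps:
Q = 76683 (Q = 85007 - 8324 = 76683)
X = 17783 (X = 94466 - 1*76683 = 94466 - 76683 = 17783)
(-129787 + X) + 9000 = (-129787 + 17783) + 9000 = -112004 + 9000 = -103004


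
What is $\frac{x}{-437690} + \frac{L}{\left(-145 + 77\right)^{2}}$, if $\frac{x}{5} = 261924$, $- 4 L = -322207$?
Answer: $\frac{507843697}{35197888} \approx 14.428$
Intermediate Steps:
$L = \frac{322207}{4}$ ($L = \left(- \frac{1}{4}\right) \left(-322207\right) = \frac{322207}{4} \approx 80552.0$)
$x = 1309620$ ($x = 5 \cdot 261924 = 1309620$)
$\frac{x}{-437690} + \frac{L}{\left(-145 + 77\right)^{2}} = \frac{1309620}{-437690} + \frac{322207}{4 \left(-145 + 77\right)^{2}} = 1309620 \left(- \frac{1}{437690}\right) + \frac{322207}{4 \left(-68\right)^{2}} = - \frac{5694}{1903} + \frac{322207}{4 \cdot 4624} = - \frac{5694}{1903} + \frac{322207}{4} \cdot \frac{1}{4624} = - \frac{5694}{1903} + \frac{322207}{18496} = \frac{507843697}{35197888}$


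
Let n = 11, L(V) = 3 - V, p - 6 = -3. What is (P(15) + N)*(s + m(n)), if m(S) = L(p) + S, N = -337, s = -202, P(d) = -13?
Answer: 66850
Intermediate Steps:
p = 3 (p = 6 - 3 = 3)
m(S) = S (m(S) = (3 - 1*3) + S = (3 - 3) + S = 0 + S = S)
(P(15) + N)*(s + m(n)) = (-13 - 337)*(-202 + 11) = -350*(-191) = 66850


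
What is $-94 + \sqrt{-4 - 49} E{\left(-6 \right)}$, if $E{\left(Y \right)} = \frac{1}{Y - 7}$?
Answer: $-94 - \frac{i \sqrt{53}}{13} \approx -94.0 - 0.56001 i$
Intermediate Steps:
$E{\left(Y \right)} = \frac{1}{-7 + Y}$
$-94 + \sqrt{-4 - 49} E{\left(-6 \right)} = -94 + \frac{\sqrt{-4 - 49}}{-7 - 6} = -94 + \frac{\sqrt{-53}}{-13} = -94 + i \sqrt{53} \left(- \frac{1}{13}\right) = -94 - \frac{i \sqrt{53}}{13}$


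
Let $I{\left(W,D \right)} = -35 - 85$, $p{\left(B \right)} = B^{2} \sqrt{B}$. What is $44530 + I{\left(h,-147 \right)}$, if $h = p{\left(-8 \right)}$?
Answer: $44410$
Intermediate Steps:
$p{\left(B \right)} = B^{\frac{5}{2}}$
$h = 128 i \sqrt{2}$ ($h = \left(-8\right)^{\frac{5}{2}} = 128 i \sqrt{2} \approx 181.02 i$)
$I{\left(W,D \right)} = -120$
$44530 + I{\left(h,-147 \right)} = 44530 - 120 = 44410$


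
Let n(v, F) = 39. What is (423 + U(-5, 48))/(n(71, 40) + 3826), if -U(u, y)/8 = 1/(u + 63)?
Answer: 12263/112085 ≈ 0.10941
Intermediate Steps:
U(u, y) = -8/(63 + u) (U(u, y) = -8/(u + 63) = -8/(63 + u))
(423 + U(-5, 48))/(n(71, 40) + 3826) = (423 - 8/(63 - 5))/(39 + 3826) = (423 - 8/58)/3865 = (423 - 8*1/58)*(1/3865) = (423 - 4/29)*(1/3865) = (12263/29)*(1/3865) = 12263/112085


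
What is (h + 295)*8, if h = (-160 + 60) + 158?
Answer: 2824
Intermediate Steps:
h = 58 (h = -100 + 158 = 58)
(h + 295)*8 = (58 + 295)*8 = 353*8 = 2824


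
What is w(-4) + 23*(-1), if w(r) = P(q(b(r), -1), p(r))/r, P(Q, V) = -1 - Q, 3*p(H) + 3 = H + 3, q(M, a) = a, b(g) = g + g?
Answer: -23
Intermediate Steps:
b(g) = 2*g
p(H) = H/3 (p(H) = -1 + (H + 3)/3 = -1 + (3 + H)/3 = -1 + (1 + H/3) = H/3)
w(r) = 0 (w(r) = (-1 - 1*(-1))/r = (-1 + 1)/r = 0/r = 0)
w(-4) + 23*(-1) = 0 + 23*(-1) = 0 - 23 = -23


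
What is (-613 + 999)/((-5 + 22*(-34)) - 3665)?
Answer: -193/2209 ≈ -0.087370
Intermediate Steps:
(-613 + 999)/((-5 + 22*(-34)) - 3665) = 386/((-5 - 748) - 3665) = 386/(-753 - 3665) = 386/(-4418) = 386*(-1/4418) = -193/2209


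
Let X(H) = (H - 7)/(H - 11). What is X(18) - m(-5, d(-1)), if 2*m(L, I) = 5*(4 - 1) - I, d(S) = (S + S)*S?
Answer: -69/14 ≈ -4.9286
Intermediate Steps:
d(S) = 2*S² (d(S) = (2*S)*S = 2*S²)
X(H) = (-7 + H)/(-11 + H)
m(L, I) = 15/2 - I/2 (m(L, I) = (5*(4 - 1) - I)/2 = (5*3 - I)/2 = (15 - I)/2 = 15/2 - I/2)
X(18) - m(-5, d(-1)) = (-7 + 18)/(-11 + 18) - (15/2 - (-1)²) = 11/7 - (15/2 - 1) = 11/7 - 1*13/2 = 11/7 - 13/2 = -69/14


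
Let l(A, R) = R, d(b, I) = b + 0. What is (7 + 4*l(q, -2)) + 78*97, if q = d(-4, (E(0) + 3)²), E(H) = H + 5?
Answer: 7565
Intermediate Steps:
E(H) = 5 + H
d(b, I) = b
q = -4
(7 + 4*l(q, -2)) + 78*97 = (7 + 4*(-2)) + 78*97 = (7 - 8) + 7566 = -1 + 7566 = 7565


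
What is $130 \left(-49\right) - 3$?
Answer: $-6373$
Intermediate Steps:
$130 \left(-49\right) - 3 = -6370 - 3 = -6373$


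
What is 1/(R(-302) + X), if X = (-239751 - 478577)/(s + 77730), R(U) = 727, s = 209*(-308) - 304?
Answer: 6527/4385965 ≈ 0.0014882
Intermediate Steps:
s = -64676 (s = -64372 - 304 = -64676)
X = -359164/6527 (X = (-239751 - 478577)/(-64676 + 77730) = -718328/13054 = -718328*1/13054 = -359164/6527 ≈ -55.027)
1/(R(-302) + X) = 1/(727 - 359164/6527) = 1/(4385965/6527) = 6527/4385965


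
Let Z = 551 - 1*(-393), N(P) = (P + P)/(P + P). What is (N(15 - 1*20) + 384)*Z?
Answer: 363440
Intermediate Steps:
N(P) = 1 (N(P) = (2*P)/((2*P)) = (2*P)*(1/(2*P)) = 1)
Z = 944 (Z = 551 + 393 = 944)
(N(15 - 1*20) + 384)*Z = (1 + 384)*944 = 385*944 = 363440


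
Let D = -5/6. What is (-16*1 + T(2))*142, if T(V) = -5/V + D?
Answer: -8236/3 ≈ -2745.3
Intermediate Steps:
D = -⅚ (D = -5*⅙ = -⅚ ≈ -0.83333)
T(V) = -⅚ - 5/V (T(V) = -5/V - ⅚ = -⅚ - 5/V)
(-16*1 + T(2))*142 = (-16*1 + (-⅚ - 5/2))*142 = (-16 + (-⅚ - 5*½))*142 = (-16 + (-⅚ - 5/2))*142 = (-16 - 10/3)*142 = -58/3*142 = -8236/3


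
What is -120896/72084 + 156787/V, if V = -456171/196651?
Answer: -185214344035127/2740219197 ≈ -67591.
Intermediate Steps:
V = -456171/196651 (V = -456171*1/196651 = -456171/196651 ≈ -2.3197)
-120896/72084 + 156787/V = -120896/72084 + 156787/(-456171/196651) = -120896*1/72084 + 156787*(-196651/456171) = -30224/18021 - 30832320337/456171 = -185214344035127/2740219197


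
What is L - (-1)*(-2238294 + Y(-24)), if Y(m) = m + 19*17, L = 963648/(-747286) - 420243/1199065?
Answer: -1002672276261140834/448022243795 ≈ -2.2380e+6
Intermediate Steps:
L = -734759149809/448022243795 (L = 963648*(-1/747286) - 420243*1/1199065 = -481824/373643 - 420243/1199065 = -734759149809/448022243795 ≈ -1.6400)
Y(m) = 323 + m (Y(m) = m + 323 = 323 + m)
L - (-1)*(-2238294 + Y(-24)) = -734759149809/448022243795 - (-1)*(-2238294 + (323 - 24)) = -734759149809/448022243795 - (-1)*(-2238294 + 299) = -734759149809/448022243795 - (-1)*(-2237995) = -734759149809/448022243795 - 1*2237995 = -734759149809/448022243795 - 2237995 = -1002672276261140834/448022243795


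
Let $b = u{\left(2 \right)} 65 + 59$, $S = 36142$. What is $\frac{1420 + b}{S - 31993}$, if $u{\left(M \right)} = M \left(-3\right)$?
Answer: $\frac{121}{461} \approx 0.26247$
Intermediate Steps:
$u{\left(M \right)} = - 3 M$
$b = -331$ ($b = \left(-3\right) 2 \cdot 65 + 59 = \left(-6\right) 65 + 59 = -390 + 59 = -331$)
$\frac{1420 + b}{S - 31993} = \frac{1420 - 331}{36142 - 31993} = \frac{1089}{4149} = 1089 \cdot \frac{1}{4149} = \frac{121}{461}$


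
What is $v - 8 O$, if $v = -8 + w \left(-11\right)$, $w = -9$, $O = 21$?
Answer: $-77$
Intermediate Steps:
$v = 91$ ($v = -8 - -99 = -8 + 99 = 91$)
$v - 8 O = 91 - 8 \cdot 21 = 91 - 168 = -77$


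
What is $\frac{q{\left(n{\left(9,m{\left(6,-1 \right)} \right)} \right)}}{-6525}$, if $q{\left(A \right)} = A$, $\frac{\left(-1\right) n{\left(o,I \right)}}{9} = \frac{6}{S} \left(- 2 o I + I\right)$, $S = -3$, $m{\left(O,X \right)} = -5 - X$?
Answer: $- \frac{136}{725} \approx -0.18759$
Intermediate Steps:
$n{\left(o,I \right)} = 18 I - 36 I o$ ($n{\left(o,I \right)} = - 9 \frac{6}{-3} \left(- 2 o I + I\right) = - 9 \cdot 6 \left(- \frac{1}{3}\right) \left(- 2 I o + I\right) = - 9 \left(- 2 \left(I - 2 I o\right)\right) = - 9 \left(- 2 I + 4 I o\right) = 18 I - 36 I o$)
$\frac{q{\left(n{\left(9,m{\left(6,-1 \right)} \right)} \right)}}{-6525} = \frac{18 \left(-5 - -1\right) \left(1 - 18\right)}{-6525} = 18 \left(-5 + 1\right) \left(1 - 18\right) \left(- \frac{1}{6525}\right) = 18 \left(-4\right) \left(-17\right) \left(- \frac{1}{6525}\right) = 1224 \left(- \frac{1}{6525}\right) = - \frac{136}{725}$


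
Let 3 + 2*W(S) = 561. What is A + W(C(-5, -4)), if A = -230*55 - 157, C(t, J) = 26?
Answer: -12528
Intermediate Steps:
W(S) = 279 (W(S) = -3/2 + (1/2)*561 = -3/2 + 561/2 = 279)
A = -12807 (A = -12650 - 157 = -12807)
A + W(C(-5, -4)) = -12807 + 279 = -12528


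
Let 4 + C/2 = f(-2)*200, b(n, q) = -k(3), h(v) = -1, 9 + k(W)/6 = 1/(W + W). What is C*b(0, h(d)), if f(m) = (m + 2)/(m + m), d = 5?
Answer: -424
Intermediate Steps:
k(W) = -54 + 3/W (k(W) = -54 + 6/(W + W) = -54 + 6/((2*W)) = -54 + 6*(1/(2*W)) = -54 + 3/W)
b(n, q) = 53 (b(n, q) = -(-54 + 3/3) = -(-54 + 3*(⅓)) = -(-54 + 1) = -1*(-53) = 53)
f(m) = (2 + m)/(2*m) (f(m) = (2 + m)/((2*m)) = (2 + m)*(1/(2*m)) = (2 + m)/(2*m))
C = -8 (C = -8 + 2*(((½)*(2 - 2)/(-2))*200) = -8 + 2*(((½)*(-½)*0)*200) = -8 + 2*(0*200) = -8 + 2*0 = -8 + 0 = -8)
C*b(0, h(d)) = -8*53 = -424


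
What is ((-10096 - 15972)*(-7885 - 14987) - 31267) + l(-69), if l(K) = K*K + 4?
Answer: 596200794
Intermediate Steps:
l(K) = 4 + K² (l(K) = K² + 4 = 4 + K²)
((-10096 - 15972)*(-7885 - 14987) - 31267) + l(-69) = ((-10096 - 15972)*(-7885 - 14987) - 31267) + (4 + (-69)²) = (-26068*(-22872) - 31267) + (4 + 4761) = (596227296 - 31267) + 4765 = 596196029 + 4765 = 596200794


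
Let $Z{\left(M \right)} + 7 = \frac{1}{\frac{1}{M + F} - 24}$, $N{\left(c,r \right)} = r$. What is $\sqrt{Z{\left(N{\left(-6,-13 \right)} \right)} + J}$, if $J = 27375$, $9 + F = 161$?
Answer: $\frac{3 \sqrt{33821398915}}{3335} \approx 165.43$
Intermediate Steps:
$F = 152$ ($F = -9 + 161 = 152$)
$Z{\left(M \right)} = -7 + \frac{1}{-24 + \frac{1}{152 + M}}$ ($Z{\left(M \right)} = -7 + \frac{1}{\frac{1}{M + 152} - 24} = -7 + \frac{1}{\frac{1}{152 + M} - 24} = -7 + \frac{1}{-24 + \frac{1}{152 + M}}$)
$\sqrt{Z{\left(N{\left(-6,-13 \right)} \right)} + J} = \sqrt{\frac{-25681 - -2197}{3647 + 24 \left(-13\right)} + 27375} = \sqrt{\frac{-25681 + 2197}{3647 - 312} + 27375} = \sqrt{\frac{1}{3335} \left(-23484\right) + 27375} = \sqrt{- \frac{23484}{3335} + 27375} = \sqrt{\frac{91272141}{3335}} = \frac{3 \sqrt{33821398915}}{3335}$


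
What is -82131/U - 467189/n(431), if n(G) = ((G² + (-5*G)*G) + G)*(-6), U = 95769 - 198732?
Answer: 15135528991/21846189234 ≈ 0.69282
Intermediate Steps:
U = -102963
n(G) = -6*G + 24*G² (n(G) = ((G² - 5*G²) + G)*(-6) = (-4*G² + G)*(-6) = (G - 4*G²)*(-6) = -6*G + 24*G²)
-82131/U - 467189/n(431) = -82131/(-102963) - 467189*1/(2586*(-1 + 4*431)) = -82131*(-1/102963) - 467189*1/(2586*(-1 + 1724)) = 3911/4903 - 467189/(6*431*1723) = 3911/4903 - 467189/4455678 = 15135528991/21846189234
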